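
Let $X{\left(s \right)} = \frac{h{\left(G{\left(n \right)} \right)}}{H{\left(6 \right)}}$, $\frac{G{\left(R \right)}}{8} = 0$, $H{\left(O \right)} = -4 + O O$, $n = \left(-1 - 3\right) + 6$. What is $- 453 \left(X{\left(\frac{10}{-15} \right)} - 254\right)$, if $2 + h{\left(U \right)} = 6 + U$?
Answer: $\frac{920043}{8} \approx 1.1501 \cdot 10^{5}$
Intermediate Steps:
$n = 2$ ($n = -4 + 6 = 2$)
$H{\left(O \right)} = -4 + O^{2}$
$G{\left(R \right)} = 0$ ($G{\left(R \right)} = 8 \cdot 0 = 0$)
$h{\left(U \right)} = 4 + U$ ($h{\left(U \right)} = -2 + \left(6 + U\right) = 4 + U$)
$X{\left(s \right)} = \frac{1}{8}$ ($X{\left(s \right)} = \frac{4 + 0}{-4 + 6^{2}} = \frac{4}{-4 + 36} = \frac{4}{32} = 4 \cdot \frac{1}{32} = \frac{1}{8}$)
$- 453 \left(X{\left(\frac{10}{-15} \right)} - 254\right) = - 453 \left(\frac{1}{8} - 254\right) = \left(-453\right) \left(- \frac{2031}{8}\right) = \frac{920043}{8}$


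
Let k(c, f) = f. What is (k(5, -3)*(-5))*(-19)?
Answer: -285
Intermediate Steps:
(k(5, -3)*(-5))*(-19) = -3*(-5)*(-19) = 15*(-19) = -285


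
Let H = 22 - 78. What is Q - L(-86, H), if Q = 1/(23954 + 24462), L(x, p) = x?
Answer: 4163777/48416 ≈ 86.000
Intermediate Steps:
H = -56
Q = 1/48416 ≈ 2.0654e-5
Q - L(-86, H) = 1/48416 - 1*(-86) = 1/48416 + 86 = 4163777/48416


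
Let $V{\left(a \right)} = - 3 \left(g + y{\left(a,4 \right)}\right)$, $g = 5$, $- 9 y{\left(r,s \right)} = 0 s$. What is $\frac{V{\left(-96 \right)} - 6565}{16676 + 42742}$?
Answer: $- \frac{3290}{29709} \approx -0.11074$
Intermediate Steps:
$y{\left(r,s \right)} = 0$ ($y{\left(r,s \right)} = - \frac{0 s}{9} = \left(- \frac{1}{9}\right) 0 = 0$)
$V{\left(a \right)} = -15$ ($V{\left(a \right)} = - 3 \left(5 + 0\right) = \left(-3\right) 5 = -15$)
$\frac{V{\left(-96 \right)} - 6565}{16676 + 42742} = \frac{-15 - 6565}{16676 + 42742} = - \frac{6580}{59418} = \left(-6580\right) \frac{1}{59418} = - \frac{3290}{29709}$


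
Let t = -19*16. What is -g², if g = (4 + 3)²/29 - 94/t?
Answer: -77633721/19430464 ≈ -3.9955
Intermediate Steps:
t = -304
g = 8811/4408 (g = (4 + 3)²/29 - 94/(-304) = 7²*(1/29) - 94*(-1/304) = 49*(1/29) + 47/152 = 49/29 + 47/152 = 8811/4408 ≈ 1.9989)
-g² = -(8811/4408)² = -1*77633721/19430464 = -77633721/19430464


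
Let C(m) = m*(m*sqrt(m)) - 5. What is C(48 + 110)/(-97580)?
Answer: 1/19516 - 6241*sqrt(158)/24395 ≈ -3.2157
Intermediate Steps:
C(m) = -5 + m**(5/2) (C(m) = m*m**(3/2) - 5 = m**(5/2) - 5 = -5 + m**(5/2))
C(48 + 110)/(-97580) = (-5 + (48 + 110)**(5/2))/(-97580) = (-5 + 158**(5/2))*(-1/97580) = (-5 + 24964*sqrt(158))*(-1/97580) = 1/19516 - 6241*sqrt(158)/24395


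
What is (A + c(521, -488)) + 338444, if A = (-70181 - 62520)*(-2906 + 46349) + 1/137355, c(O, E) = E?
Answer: -791795477432384/137355 ≈ -5.7646e+9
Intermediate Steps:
A = -791841897378764/137355 (A = -132701*43443 + 1/137355 = -5764929543 + 1/137355 = -791841897378764/137355 ≈ -5.7649e+9)
(A + c(521, -488)) + 338444 = (-791841897378764/137355 - 488) + 338444 = -791841964408004/137355 + 338444 = -791795477432384/137355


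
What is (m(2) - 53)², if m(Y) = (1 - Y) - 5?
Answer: 3481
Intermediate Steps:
m(Y) = -4 - Y
(m(2) - 53)² = ((-4 - 1*2) - 53)² = ((-4 - 2) - 53)² = (-6 - 53)² = (-59)² = 3481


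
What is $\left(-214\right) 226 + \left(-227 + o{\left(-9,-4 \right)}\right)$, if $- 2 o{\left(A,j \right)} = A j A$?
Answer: $-48429$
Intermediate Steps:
$o{\left(A,j \right)} = - \frac{j A^{2}}{2}$ ($o{\left(A,j \right)} = - \frac{A j A}{2} = - \frac{j A^{2}}{2}$)
$\left(-214\right) 226 + \left(-227 + o{\left(-9,-4 \right)}\right) = \left(-214\right) 226 - \left(227 - 2 \left(-9\right)^{2}\right) = -48364 - \left(227 - 162\right) = -48364 + \left(-227 + 162\right) = -48364 - 65 = -48429$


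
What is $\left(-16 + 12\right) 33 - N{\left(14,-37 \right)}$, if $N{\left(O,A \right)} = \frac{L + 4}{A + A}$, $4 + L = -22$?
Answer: $- \frac{4895}{37} \approx -132.3$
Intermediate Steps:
$L = -26$ ($L = -4 - 22 = -26$)
$N{\left(O,A \right)} = - \frac{11}{A}$ ($N{\left(O,A \right)} = \frac{-26 + 4}{A + A} = - \frac{22}{2 A} = - 22 \frac{1}{2 A} = - \frac{11}{A}$)
$\left(-16 + 12\right) 33 - N{\left(14,-37 \right)} = \left(-16 + 12\right) 33 - - \frac{11}{-37} = \left(-4\right) 33 - \left(-11\right) \left(- \frac{1}{37}\right) = -132 - \frac{11}{37} = - \frac{4895}{37}$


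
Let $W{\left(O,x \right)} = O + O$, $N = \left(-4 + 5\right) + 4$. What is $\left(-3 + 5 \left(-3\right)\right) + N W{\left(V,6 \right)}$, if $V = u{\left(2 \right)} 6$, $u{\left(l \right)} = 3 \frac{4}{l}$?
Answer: $342$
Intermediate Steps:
$u{\left(l \right)} = \frac{12}{l}$
$N = 5$ ($N = 1 + 4 = 5$)
$V = 36$ ($V = \frac{12}{2} \cdot 6 = 12 \cdot \frac{1}{2} \cdot 6 = 6 \cdot 6 = 36$)
$W{\left(O,x \right)} = 2 O$
$\left(-3 + 5 \left(-3\right)\right) + N W{\left(V,6 \right)} = \left(-3 + 5 \left(-3\right)\right) + 5 \cdot 2 \cdot 36 = \left(-3 - 15\right) + 5 \cdot 72 = -18 + 360 = 342$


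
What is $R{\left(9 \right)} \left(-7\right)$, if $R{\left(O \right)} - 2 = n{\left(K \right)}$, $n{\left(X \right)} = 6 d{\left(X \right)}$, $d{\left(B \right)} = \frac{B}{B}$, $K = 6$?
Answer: $-56$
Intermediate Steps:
$d{\left(B \right)} = 1$
$n{\left(X \right)} = 6$ ($n{\left(X \right)} = 6 \cdot 1 = 6$)
$R{\left(O \right)} = 8$ ($R{\left(O \right)} = 2 + 6 = 8$)
$R{\left(9 \right)} \left(-7\right) = 8 \left(-7\right) = -56$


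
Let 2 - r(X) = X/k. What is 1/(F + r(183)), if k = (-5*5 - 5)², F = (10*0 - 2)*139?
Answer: -300/82861 ≈ -0.0036205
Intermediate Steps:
F = -278 (F = (0 - 2)*139 = -2*139 = -278)
k = 900 (k = (-25 - 5)² = (-30)² = 900)
r(X) = 2 - X/900
1/(F + r(183)) = 1/(-278 + (2 - 1/900*183)) = 1/(-278 + (2 - 61/300)) = 1/(-278 + 539/300) = 1/(-82861/300) = -300/82861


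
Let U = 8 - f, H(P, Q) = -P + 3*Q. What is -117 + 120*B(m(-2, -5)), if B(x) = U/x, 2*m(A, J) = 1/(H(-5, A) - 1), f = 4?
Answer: -2037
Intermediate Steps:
m(A, J) = 1/(2*(4 + 3*A)) (m(A, J) = 1/(2*((-1*(-5) + 3*A) - 1)) = 1/(2*((5 + 3*A) - 1)) = 1/(2*(4 + 3*A)))
U = 4 (U = 8 - 1*4 = 8 - 4 = 4)
B(x) = 4/x
-117 + 120*B(m(-2, -5)) = -117 + 120*(4/((1/(2*(4 + 3*(-2)))))) = -117 + 120*(4/((1/(2*(4 - 6))))) = -117 + 120*(4/(((1/2)/(-2)))) = -117 + 120*(4/(((1/2)*(-1/2)))) = -117 + 120*(4/(-1/4)) = -117 + 120*(4*(-4)) = -117 + 120*(-16) = -117 - 1920 = -2037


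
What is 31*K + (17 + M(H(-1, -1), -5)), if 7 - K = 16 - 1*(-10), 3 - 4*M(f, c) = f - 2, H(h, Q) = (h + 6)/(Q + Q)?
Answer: -4561/8 ≈ -570.13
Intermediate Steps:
H(h, Q) = (6 + h)/(2*Q) (H(h, Q) = (6 + h)/((2*Q)) = (6 + h)*(1/(2*Q)) = (6 + h)/(2*Q))
M(f, c) = 5/4 - f/4 (M(f, c) = 3/4 - (f - 2)/4 = 3/4 - (-2 + f)/4 = 3/4 + (1/2 - f/4) = 5/4 - f/4)
K = -19 (K = 7 - (16 - 1*(-10)) = 7 - (16 + 10) = 7 - 1*26 = 7 - 26 = -19)
31*K + (17 + M(H(-1, -1), -5)) = 31*(-19) + (17 + (5/4 - (6 - 1)/(8*(-1)))) = -589 + (17 + (5/4 - (-1)*5/8)) = -589 + (17 + (5/4 - 1/4*(-5/2))) = -589 + (17 + (5/4 + 5/8)) = -589 + (17 + 15/8) = -589 + 151/8 = -4561/8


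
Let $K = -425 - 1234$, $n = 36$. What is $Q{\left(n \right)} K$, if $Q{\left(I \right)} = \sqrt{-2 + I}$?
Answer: $- 1659 \sqrt{34} \approx -9673.5$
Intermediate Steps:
$K = -1659$
$Q{\left(n \right)} K = \sqrt{-2 + 36} \left(-1659\right) = \sqrt{34} \left(-1659\right) = - 1659 \sqrt{34}$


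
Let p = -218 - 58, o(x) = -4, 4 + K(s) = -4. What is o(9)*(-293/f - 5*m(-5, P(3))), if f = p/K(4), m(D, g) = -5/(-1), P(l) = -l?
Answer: 9244/69 ≈ 133.97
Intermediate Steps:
K(s) = -8 (K(s) = -4 - 4 = -8)
p = -276
m(D, g) = 5 (m(D, g) = -5*(-1) = 5)
f = 69/2 (f = -276/(-8) = -276*(-1/8) = 69/2 ≈ 34.500)
o(9)*(-293/f - 5*m(-5, P(3))) = -4*(-293/69/2 - 5*5) = -4*(-293*2/69 - 25) = -4*(-586/69 - 25) = -4*(-2311/69) = 9244/69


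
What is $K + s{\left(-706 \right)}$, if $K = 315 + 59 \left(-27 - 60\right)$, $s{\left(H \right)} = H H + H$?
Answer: $492912$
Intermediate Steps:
$s{\left(H \right)} = H + H^{2}$ ($s{\left(H \right)} = H^{2} + H = H + H^{2}$)
$K = -4818$ ($K = 315 + 59 \left(-87\right) = 315 - 5133 = -4818$)
$K + s{\left(-706 \right)} = -4818 - 706 \left(1 - 706\right) = -4818 - -497730 = -4818 + 497730 = 492912$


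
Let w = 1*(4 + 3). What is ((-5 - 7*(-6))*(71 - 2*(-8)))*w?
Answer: 22533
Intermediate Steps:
w = 7 (w = 1*7 = 7)
((-5 - 7*(-6))*(71 - 2*(-8)))*w = ((-5 - 7*(-6))*(71 - 2*(-8)))*7 = ((-5 + 42)*(71 - 1*(-16)))*7 = (37*(71 + 16))*7 = (37*87)*7 = 3219*7 = 22533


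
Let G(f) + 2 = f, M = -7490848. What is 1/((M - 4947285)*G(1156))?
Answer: -1/14353605482 ≈ -6.9669e-11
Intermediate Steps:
G(f) = -2 + f
1/((M - 4947285)*G(1156)) = 1/((-7490848 - 4947285)*(-2 + 1156)) = 1/(-12438133*1154) = -1/12438133*1/1154 = -1/14353605482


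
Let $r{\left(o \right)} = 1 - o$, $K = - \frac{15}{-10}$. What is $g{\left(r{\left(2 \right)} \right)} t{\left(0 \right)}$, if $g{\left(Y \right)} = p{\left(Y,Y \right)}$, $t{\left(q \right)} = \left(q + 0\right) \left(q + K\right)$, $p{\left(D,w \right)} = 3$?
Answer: $0$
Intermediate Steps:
$K = \frac{3}{2}$ ($K = \left(-15\right) \left(- \frac{1}{10}\right) = \frac{3}{2} \approx 1.5$)
$t{\left(q \right)} = q \left(\frac{3}{2} + q\right)$ ($t{\left(q \right)} = \left(q + 0\right) \left(q + \frac{3}{2}\right) = q \left(\frac{3}{2} + q\right)$)
$g{\left(Y \right)} = 3$
$g{\left(r{\left(2 \right)} \right)} t{\left(0 \right)} = 3 \cdot \frac{1}{2} \cdot 0 \left(3 + 2 \cdot 0\right) = 3 \cdot \frac{1}{2} \cdot 0 \left(3 + 0\right) = 3 \cdot \frac{1}{2} \cdot 0 \cdot 3 = 3 \cdot 0 = 0$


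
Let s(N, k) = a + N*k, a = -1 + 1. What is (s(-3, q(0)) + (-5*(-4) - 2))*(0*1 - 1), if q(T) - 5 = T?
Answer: -3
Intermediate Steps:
a = 0
q(T) = 5 + T
s(N, k) = N*k (s(N, k) = 0 + N*k = N*k)
(s(-3, q(0)) + (-5*(-4) - 2))*(0*1 - 1) = (-3*(5 + 0) + (-5*(-4) - 2))*(0*1 - 1) = (-3*5 + (20 - 2))*(0 - 1) = (-15 + 18)*(-1) = 3*(-1) = -3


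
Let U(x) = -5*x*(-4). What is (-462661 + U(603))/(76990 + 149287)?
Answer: -450601/226277 ≈ -1.9914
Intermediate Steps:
U(x) = 20*x
(-462661 + U(603))/(76990 + 149287) = (-462661 + 20*603)/(76990 + 149287) = (-462661 + 12060)/226277 = -450601*1/226277 = -450601/226277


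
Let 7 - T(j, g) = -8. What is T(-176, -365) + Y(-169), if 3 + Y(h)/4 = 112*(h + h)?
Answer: -151421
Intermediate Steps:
T(j, g) = 15 (T(j, g) = 7 - 1*(-8) = 7 + 8 = 15)
Y(h) = -12 + 896*h (Y(h) = -12 + 4*(112*(h + h)) = -12 + 4*(112*(2*h)) = -12 + 4*(224*h) = -12 + 896*h)
T(-176, -365) + Y(-169) = 15 + (-12 + 896*(-169)) = 15 + (-12 - 151424) = 15 - 151436 = -151421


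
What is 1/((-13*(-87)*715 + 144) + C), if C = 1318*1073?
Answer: 1/2223023 ≈ 4.4984e-7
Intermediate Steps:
C = 1414214
1/((-13*(-87)*715 + 144) + C) = 1/((-13*(-87)*715 + 144) + 1414214) = 1/((1131*715 + 144) + 1414214) = 1/((808665 + 144) + 1414214) = 1/(808809 + 1414214) = 1/2223023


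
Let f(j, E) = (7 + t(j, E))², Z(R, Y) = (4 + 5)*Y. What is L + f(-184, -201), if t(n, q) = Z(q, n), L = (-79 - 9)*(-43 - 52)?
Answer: 2727561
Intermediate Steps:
Z(R, Y) = 9*Y
L = 8360 (L = -88*(-95) = 8360)
t(n, q) = 9*n
f(j, E) = (7 + 9*j)²
L + f(-184, -201) = 8360 + (7 + 9*(-184))² = 8360 + (7 - 1656)² = 8360 + (-1649)² = 8360 + 2719201 = 2727561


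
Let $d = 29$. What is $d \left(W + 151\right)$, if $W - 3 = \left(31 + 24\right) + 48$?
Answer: $7453$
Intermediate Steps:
$W = 106$ ($W = 3 + \left(\left(31 + 24\right) + 48\right) = 3 + \left(55 + 48\right) = 3 + 103 = 106$)
$d \left(W + 151\right) = 29 \left(106 + 151\right) = 29 \cdot 257 = 7453$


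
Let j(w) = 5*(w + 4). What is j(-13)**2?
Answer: 2025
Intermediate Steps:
j(w) = 20 + 5*w (j(w) = 5*(4 + w) = 20 + 5*w)
j(-13)**2 = (20 + 5*(-13))**2 = (20 - 65)**2 = (-45)**2 = 2025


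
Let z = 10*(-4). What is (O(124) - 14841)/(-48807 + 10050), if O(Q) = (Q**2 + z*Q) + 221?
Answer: 4204/38757 ≈ 0.10847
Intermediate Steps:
z = -40
O(Q) = 221 + Q**2 - 40*Q (O(Q) = (Q**2 - 40*Q) + 221 = 221 + Q**2 - 40*Q)
(O(124) - 14841)/(-48807 + 10050) = ((221 + 124**2 - 40*124) - 14841)/(-48807 + 10050) = ((221 + 15376 - 4960) - 14841)/(-38757) = (10637 - 14841)*(-1/38757) = -4204*(-1/38757) = 4204/38757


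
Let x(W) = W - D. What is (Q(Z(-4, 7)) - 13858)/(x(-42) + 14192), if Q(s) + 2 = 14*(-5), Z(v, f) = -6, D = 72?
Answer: -6965/7039 ≈ -0.98949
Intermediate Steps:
Q(s) = -72 (Q(s) = -2 + 14*(-5) = -2 - 70 = -72)
x(W) = -72 + W (x(W) = W - 1*72 = W - 72 = -72 + W)
(Q(Z(-4, 7)) - 13858)/(x(-42) + 14192) = (-72 - 13858)/((-72 - 42) + 14192) = -13930/(-114 + 14192) = -13930/14078 = -13930*1/14078 = -6965/7039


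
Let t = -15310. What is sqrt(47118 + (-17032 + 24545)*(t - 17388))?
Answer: 2*I*sqrt(61403239) ≈ 15672.0*I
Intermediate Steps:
sqrt(47118 + (-17032 + 24545)*(t - 17388)) = sqrt(47118 + (-17032 + 24545)*(-15310 - 17388)) = sqrt(47118 + 7513*(-32698)) = sqrt(47118 - 245660074) = sqrt(-245612956) = 2*I*sqrt(61403239)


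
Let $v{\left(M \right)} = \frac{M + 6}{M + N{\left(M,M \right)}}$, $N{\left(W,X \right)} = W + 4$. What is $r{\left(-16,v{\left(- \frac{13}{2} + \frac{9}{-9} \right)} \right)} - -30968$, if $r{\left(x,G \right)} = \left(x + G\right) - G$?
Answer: $30952$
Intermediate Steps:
$N{\left(W,X \right)} = 4 + W$
$v{\left(M \right)} = \frac{6 + M}{4 + 2 M}$ ($v{\left(M \right)} = \frac{M + 6}{M + \left(4 + M\right)} = \frac{6 + M}{4 + 2 M}$)
$r{\left(x,G \right)} = x$ ($r{\left(x,G \right)} = \left(G + x\right) - G = x$)
$r{\left(-16,v{\left(- \frac{13}{2} + \frac{9}{-9} \right)} \right)} - -30968 = -16 - -30968 = -16 + 30968 = 30952$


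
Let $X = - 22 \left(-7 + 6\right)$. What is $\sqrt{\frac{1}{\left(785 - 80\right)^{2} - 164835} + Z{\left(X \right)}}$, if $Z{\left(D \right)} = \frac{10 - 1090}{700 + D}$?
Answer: $\frac{i \sqrt{6620998441490}}{2103870} \approx 1.223 i$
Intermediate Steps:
$X = 22$ ($X = \left(-22\right) \left(-1\right) = 22$)
$Z{\left(D \right)} = - \frac{1080}{700 + D}$
$\sqrt{\frac{1}{\left(785 - 80\right)^{2} - 164835} + Z{\left(X \right)}} = \sqrt{\frac{1}{\left(785 - 80\right)^{2} - 164835} - \frac{1080}{700 + 22}} = \sqrt{\frac{1}{705^{2} - 164835} - \frac{1080}{722}} = \sqrt{\frac{1}{497025 - 164835} - \frac{540}{361}} = \sqrt{\frac{1}{332190} - \frac{540}{361}} = \sqrt{- \frac{179382239}{119920590}} = \frac{i \sqrt{6620998441490}}{2103870}$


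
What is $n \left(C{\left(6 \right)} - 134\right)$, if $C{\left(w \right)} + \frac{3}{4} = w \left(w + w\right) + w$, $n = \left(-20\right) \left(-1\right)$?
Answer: $-1135$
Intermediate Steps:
$n = 20$
$C{\left(w \right)} = - \frac{3}{4} + w + 2 w^{2}$ ($C{\left(w \right)} = - \frac{3}{4} + \left(w \left(w + w\right) + w\right) = - \frac{3}{4} + \left(w 2 w + w\right) = - \frac{3}{4} + \left(2 w^{2} + w\right) = - \frac{3}{4} + \left(w + 2 w^{2}\right) = - \frac{3}{4} + w + 2 w^{2}$)
$n \left(C{\left(6 \right)} - 134\right) = 20 \left(\left(- \frac{3}{4} + 6 + 2 \cdot 6^{2}\right) - 134\right) = 20 \left(\left(- \frac{3}{4} + 6 + 2 \cdot 36\right) - 134\right) = 20 \left(\left(- \frac{3}{4} + 6 + 72\right) - 134\right) = 20 \left(\frac{309}{4} - 134\right) = 20 \left(- \frac{227}{4}\right) = -1135$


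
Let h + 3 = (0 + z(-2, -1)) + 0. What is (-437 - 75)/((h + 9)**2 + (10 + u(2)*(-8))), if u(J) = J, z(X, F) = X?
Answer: -256/5 ≈ -51.200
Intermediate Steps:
h = -5 (h = -3 + ((0 - 2) + 0) = -3 + (-2 + 0) = -3 - 2 = -5)
(-437 - 75)/((h + 9)**2 + (10 + u(2)*(-8))) = (-437 - 75)/((-5 + 9)**2 + (10 + 2*(-8))) = -512/(4**2 + (10 - 16)) = -512/(16 - 6) = -512/10 = -512*1/10 = -256/5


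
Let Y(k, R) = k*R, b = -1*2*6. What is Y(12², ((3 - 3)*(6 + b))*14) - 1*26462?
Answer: -26462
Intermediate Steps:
b = -12 (b = -2*6 = -12)
Y(k, R) = R*k
Y(12², ((3 - 3)*(6 + b))*14) - 1*26462 = (((3 - 3)*(6 - 12))*14)*12² - 1*26462 = ((0*(-6))*14)*144 - 26462 = (0*14)*144 - 26462 = 0*144 - 26462 = 0 - 26462 = -26462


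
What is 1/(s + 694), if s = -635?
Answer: 1/59 ≈ 0.016949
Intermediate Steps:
1/(s + 694) = 1/(-635 + 694) = 1/59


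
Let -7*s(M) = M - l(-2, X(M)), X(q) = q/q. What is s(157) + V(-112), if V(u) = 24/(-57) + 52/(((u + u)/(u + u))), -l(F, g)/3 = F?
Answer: 3991/133 ≈ 30.008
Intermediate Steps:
X(q) = 1
l(F, g) = -3*F
V(u) = 980/19 (V(u) = 24*(-1/57) + 52/(((2*u)/((2*u)))) = -8/19 + 52/(((2*u)*(1/(2*u)))) = -8/19 + 52/1 = -8/19 + 52*1 = -8/19 + 52 = 980/19)
s(M) = 6/7 - M/7 (s(M) = -(M - (-3)*(-2))/7 = -(M - 1*6)/7 = -(M - 6)/7 = -(-6 + M)/7 = 6/7 - M/7)
s(157) + V(-112) = (6/7 - 1/7*157) + 980/19 = (6/7 - 157/7) + 980/19 = -151/7 + 980/19 = 3991/133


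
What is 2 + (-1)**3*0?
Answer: 2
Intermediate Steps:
2 + (-1)**3*0 = 2 - 1*0 = 2 + 0 = 2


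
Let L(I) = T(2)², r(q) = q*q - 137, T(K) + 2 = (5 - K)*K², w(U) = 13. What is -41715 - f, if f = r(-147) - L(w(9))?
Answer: -63087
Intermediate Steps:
T(K) = -2 + K²*(5 - K) (T(K) = -2 + (5 - K)*K² = -2 + K²*(5 - K))
r(q) = -137 + q² (r(q) = q² - 137 = -137 + q²)
L(I) = 100 (L(I) = (-2 - 1*2³ + 5*2²)² = (-2 - 1*8 + 5*4)² = (-2 - 8 + 20)² = 10² = 100)
f = 21372 (f = (-137 + (-147)²) - 1*100 = (-137 + 21609) - 100 = 21472 - 100 = 21372)
-41715 - f = -41715 - 1*21372 = -41715 - 21372 = -63087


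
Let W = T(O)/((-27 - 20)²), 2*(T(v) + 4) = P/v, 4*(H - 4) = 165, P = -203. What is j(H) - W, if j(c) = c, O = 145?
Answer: 42537/940 ≈ 45.252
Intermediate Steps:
H = 181/4 (H = 4 + (¼)*165 = 4 + 165/4 = 181/4 ≈ 45.250)
T(v) = -4 - 203/(2*v) (T(v) = -4 + (-203/v)/2 = -4 - 203/(2*v))
W = -1/470 (W = (-4 - 203/2/145)/((-27 - 20)²) = (-4 - 203/2*1/145)/((-47)²) = (-4 - 7/10)/2209 = -47/10*1/2209 = -1/470 ≈ -0.0021277)
j(H) - W = 181/4 - 1*(-1/470) = 181/4 + 1/470 = 42537/940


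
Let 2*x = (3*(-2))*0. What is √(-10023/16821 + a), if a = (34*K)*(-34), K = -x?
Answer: I*√2081443/1869 ≈ 0.77192*I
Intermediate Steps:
x = 0 (x = ((3*(-2))*0)/2 = (-6*0)/2 = (½)*0 = 0)
K = 0 (K = -1*0 = 0)
a = 0 (a = (34*0)*(-34) = 0*(-34) = 0)
√(-10023/16821 + a) = √(-10023/16821 + 0) = √(-10023*1/16821 + 0) = √(-3341/5607 + 0) = √(-3341/5607) = I*√2081443/1869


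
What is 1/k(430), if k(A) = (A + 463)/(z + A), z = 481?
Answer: 911/893 ≈ 1.0202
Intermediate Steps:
k(A) = (463 + A)/(481 + A) (k(A) = (A + 463)/(481 + A) = (463 + A)/(481 + A))
1/k(430) = 1/((463 + 430)/(481 + 430)) = 1/(893/911) = 911/893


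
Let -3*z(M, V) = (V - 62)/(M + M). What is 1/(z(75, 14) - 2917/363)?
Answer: -9075/71957 ≈ -0.12612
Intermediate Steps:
z(M, V) = -(-62 + V)/(6*M) (z(M, V) = -(V - 62)/(3*(M + M)) = -(-62 + V)/(3*(2*M)) = -(-62 + V)*1/(2*M)/3 = -(-62 + V)/(6*M))
1/(z(75, 14) - 2917/363) = 1/((⅙)*(62 - 1*14)/75 - 2917/363) = 1/((⅙)*(1/75)*(62 - 14) - 2917*1/363) = 1/((⅙)*(1/75)*48 - 2917/363) = 1/(8/75 - 2917/363) = 1/(-71957/9075) = -9075/71957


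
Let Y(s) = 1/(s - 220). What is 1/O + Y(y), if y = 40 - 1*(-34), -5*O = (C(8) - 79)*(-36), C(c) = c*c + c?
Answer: -491/18396 ≈ -0.026691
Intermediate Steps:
C(c) = c + c² (C(c) = c² + c = c + c²)
O = -252/5 (O = -(8*(1 + 8) - 79)*(-36)/5 = -(8*9 - 79)*(-36)/5 = -(72 - 79)*(-36)/5 = -(-7)*(-36)/5 = -⅕*252 = -252/5 ≈ -50.400)
y = 74 (y = 40 + 34 = 74)
Y(s) = 1/(-220 + s)
1/O + Y(y) = 1/(-252/5) + 1/(-220 + 74) = -5/252 + 1/(-146) = -5/252 - 1/146 = -491/18396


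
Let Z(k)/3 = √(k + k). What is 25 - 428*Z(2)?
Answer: -2543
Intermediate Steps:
Z(k) = 3*√2*√k (Z(k) = 3*√(k + k) = 3*√(2*k) = 3*(√2*√k) = 3*√2*√k)
25 - 428*Z(2) = 25 - 1284*√2*√2 = 25 - 428*6 = 25 - 2568 = -2543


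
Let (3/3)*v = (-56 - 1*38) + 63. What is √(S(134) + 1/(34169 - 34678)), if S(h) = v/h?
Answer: I*√1085362078/68206 ≈ 0.48302*I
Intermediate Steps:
v = -31 (v = (-56 - 1*38) + 63 = (-56 - 38) + 63 = -94 + 63 = -31)
S(h) = -31/h
√(S(134) + 1/(34169 - 34678)) = √(-31/134 + 1/(34169 - 34678)) = √(-31*1/134 + 1/(-509)) = √(-31/134 - 1/509) = √(-15913/68206) = I*√1085362078/68206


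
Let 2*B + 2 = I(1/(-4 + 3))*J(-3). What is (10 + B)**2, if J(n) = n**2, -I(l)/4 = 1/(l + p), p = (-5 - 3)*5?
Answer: 149769/1681 ≈ 89.095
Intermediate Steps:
p = -40 (p = -8*5 = -40)
I(l) = -4/(-40 + l) (I(l) = -4/(l - 40) = -4/(-40 + l))
B = -23/41 (B = -1 + (-4/(-40 + 1/(-4 + 3))*(-3)**2)/2 = -1 + (-4/(-40 + 1/(-1))*9)/2 = -1 + (-4/(-40 - 1)*9)/2 = -1 + (-4/(-41)*9)/2 = -1 + (-4*(-1/41)*9)/2 = -1 + ((4/41)*9)/2 = -1 + (1/2)*(36/41) = -1 + 18/41 = -23/41 ≈ -0.56098)
(10 + B)**2 = (10 - 23/41)**2 = (387/41)**2 = 149769/1681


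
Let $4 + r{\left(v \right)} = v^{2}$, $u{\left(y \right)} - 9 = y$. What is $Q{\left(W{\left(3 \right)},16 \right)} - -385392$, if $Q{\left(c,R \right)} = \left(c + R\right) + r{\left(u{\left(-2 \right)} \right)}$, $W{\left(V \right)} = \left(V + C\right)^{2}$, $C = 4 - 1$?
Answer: $385489$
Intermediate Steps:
$C = 3$
$u{\left(y \right)} = 9 + y$
$r{\left(v \right)} = -4 + v^{2}$
$W{\left(V \right)} = \left(3 + V\right)^{2}$ ($W{\left(V \right)} = \left(V + 3\right)^{2} = \left(3 + V\right)^{2}$)
$Q{\left(c,R \right)} = 45 + R + c$ ($Q{\left(c,R \right)} = \left(c + R\right) - \left(4 - \left(9 - 2\right)^{2}\right) = \left(R + c\right) - \left(4 - 7^{2}\right) = \left(R + c\right) + \left(-4 + 49\right) = \left(R + c\right) + 45 = 45 + R + c$)
$Q{\left(W{\left(3 \right)},16 \right)} - -385392 = \left(45 + 16 + \left(3 + 3\right)^{2}\right) - -385392 = \left(45 + 16 + 6^{2}\right) + 385392 = \left(45 + 16 + 36\right) + 385392 = 97 + 385392 = 385489$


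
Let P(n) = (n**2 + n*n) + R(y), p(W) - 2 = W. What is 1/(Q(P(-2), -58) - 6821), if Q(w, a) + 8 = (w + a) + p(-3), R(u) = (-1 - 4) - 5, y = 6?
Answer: -1/6890 ≈ -0.00014514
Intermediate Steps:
R(u) = -10 (R(u) = -5 - 5 = -10)
p(W) = 2 + W
P(n) = -10 + 2*n**2 (P(n) = (n**2 + n*n) - 10 = (n**2 + n**2) - 10 = 2*n**2 - 10 = -10 + 2*n**2)
Q(w, a) = -9 + a + w (Q(w, a) = -8 + ((w + a) + (2 - 3)) = -8 + ((a + w) - 1) = -8 + (-1 + a + w) = -9 + a + w)
1/(Q(P(-2), -58) - 6821) = 1/((-9 - 58 + (-10 + 2*(-2)**2)) - 6821) = 1/((-9 - 58 + (-10 + 2*4)) - 6821) = 1/((-9 - 58 + (-10 + 8)) - 6821) = 1/((-9 - 58 - 2) - 6821) = 1/(-69 - 6821) = 1/(-6890) = -1/6890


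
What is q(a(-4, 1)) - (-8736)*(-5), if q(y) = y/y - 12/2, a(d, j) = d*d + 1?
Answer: -43685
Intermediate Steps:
a(d, j) = 1 + d² (a(d, j) = d² + 1 = 1 + d²)
q(y) = -5 (q(y) = 1 - 12*½ = 1 - 6 = -5)
q(a(-4, 1)) - (-8736)*(-5) = -5 - (-8736)*(-5) = -5 - 1092*40 = -5 - 43680 = -43685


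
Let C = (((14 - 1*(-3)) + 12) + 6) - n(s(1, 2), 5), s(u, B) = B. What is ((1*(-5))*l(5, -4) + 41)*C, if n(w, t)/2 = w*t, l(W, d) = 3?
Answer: 390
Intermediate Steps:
n(w, t) = 2*t*w (n(w, t) = 2*(w*t) = 2*(t*w) = 2*t*w)
C = 15 (C = (((14 - 1*(-3)) + 12) + 6) - 2*5*2 = (((14 + 3) + 12) + 6) - 1*20 = ((17 + 12) + 6) - 20 = (29 + 6) - 20 = 35 - 20 = 15)
((1*(-5))*l(5, -4) + 41)*C = ((1*(-5))*3 + 41)*15 = (-5*3 + 41)*15 = (-15 + 41)*15 = 26*15 = 390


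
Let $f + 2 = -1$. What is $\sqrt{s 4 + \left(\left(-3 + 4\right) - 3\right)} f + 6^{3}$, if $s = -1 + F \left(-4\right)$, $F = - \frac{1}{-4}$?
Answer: $216 - 3 i \sqrt{10} \approx 216.0 - 9.4868 i$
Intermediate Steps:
$f = -3$ ($f = -2 - 1 = -3$)
$F = \frac{1}{4}$ ($F = \left(-1\right) \left(- \frac{1}{4}\right) = \frac{1}{4} \approx 0.25$)
$s = -2$ ($s = -1 + \frac{1}{4} \left(-4\right) = -1 - 1 = -2$)
$\sqrt{s 4 + \left(\left(-3 + 4\right) - 3\right)} f + 6^{3} = \sqrt{\left(-2\right) 4 + \left(\left(-3 + 4\right) - 3\right)} \left(-3\right) + 6^{3} = \sqrt{-8 + \left(1 - 3\right)} \left(-3\right) + 216 = \sqrt{-8 - 2} \left(-3\right) + 216 = \sqrt{-10} \left(-3\right) + 216 = i \sqrt{10} \left(-3\right) + 216 = - 3 i \sqrt{10} + 216 = 216 - 3 i \sqrt{10}$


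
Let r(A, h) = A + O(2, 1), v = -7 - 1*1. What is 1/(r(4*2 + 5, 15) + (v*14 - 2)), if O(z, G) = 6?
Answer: -1/95 ≈ -0.010526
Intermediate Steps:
v = -8 (v = -7 - 1 = -8)
r(A, h) = 6 + A (r(A, h) = A + 6 = 6 + A)
1/(r(4*2 + 5, 15) + (v*14 - 2)) = 1/((6 + (4*2 + 5)) + (-8*14 - 2)) = 1/((6 + (8 + 5)) + (-112 - 2)) = 1/((6 + 13) - 114) = 1/(19 - 114) = 1/(-95) = -1/95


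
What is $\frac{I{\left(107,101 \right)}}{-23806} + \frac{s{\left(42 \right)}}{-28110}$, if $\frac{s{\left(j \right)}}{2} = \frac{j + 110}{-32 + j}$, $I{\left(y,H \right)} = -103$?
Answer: $\frac{5429069}{1672966650} \approx 0.0032452$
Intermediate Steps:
$s{\left(j \right)} = \frac{2 \left(110 + j\right)}{-32 + j}$ ($s{\left(j \right)} = 2 \frac{j + 110}{-32 + j} = 2 \frac{110 + j}{-32 + j} = \frac{2 \left(110 + j\right)}{-32 + j}$)
$\frac{I{\left(107,101 \right)}}{-23806} + \frac{s{\left(42 \right)}}{-28110} = - \frac{103}{-23806} + \frac{2 \frac{1}{-32 + 42} \left(110 + 42\right)}{-28110} = \left(-103\right) \left(- \frac{1}{23806}\right) + 2 \cdot \frac{1}{10} \cdot 152 \left(- \frac{1}{28110}\right) = \frac{103}{23806} + 2 \cdot \frac{1}{10} \cdot 152 \left(- \frac{1}{28110}\right) = \frac{103}{23806} + \frac{152}{5} \left(- \frac{1}{28110}\right) = \frac{103}{23806} - \frac{76}{70275} = \frac{5429069}{1672966650}$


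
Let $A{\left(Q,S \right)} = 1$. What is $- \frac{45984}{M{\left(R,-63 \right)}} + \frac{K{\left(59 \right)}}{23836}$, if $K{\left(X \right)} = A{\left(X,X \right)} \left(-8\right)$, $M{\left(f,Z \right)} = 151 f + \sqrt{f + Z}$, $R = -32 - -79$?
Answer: $- \frac{1944811136482}{300139485575} + \frac{183936 i}{50367425} \approx -6.4797 + 0.0036519 i$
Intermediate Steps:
$R = 47$ ($R = -32 + 79 = 47$)
$M{\left(f,Z \right)} = \sqrt{Z + f} + 151 f$ ($M{\left(f,Z \right)} = 151 f + \sqrt{Z + f} = \sqrt{Z + f} + 151 f$)
$K{\left(X \right)} = -8$ ($K{\left(X \right)} = 1 \left(-8\right) = -8$)
$- \frac{45984}{M{\left(R,-63 \right)}} + \frac{K{\left(59 \right)}}{23836} = - \frac{45984}{\sqrt{-63 + 47} + 151 \cdot 47} - \frac{8}{23836} = - \frac{45984}{\sqrt{-16} + 7097} - \frac{2}{5959} = - \frac{45984}{4 i + 7097} - \frac{2}{5959} = - \frac{45984}{7097 + 4 i} - \frac{2}{5959} = - 45984 \frac{7097 - 4 i}{50367425} - \frac{2}{5959} = - \frac{45984 \left(7097 - 4 i\right)}{50367425} - \frac{2}{5959} = - \frac{2}{5959} - \frac{45984 \left(7097 - 4 i\right)}{50367425}$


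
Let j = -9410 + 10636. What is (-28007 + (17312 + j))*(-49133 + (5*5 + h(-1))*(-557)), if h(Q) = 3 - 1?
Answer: 607644668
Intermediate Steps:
h(Q) = 2
j = 1226
(-28007 + (17312 + j))*(-49133 + (5*5 + h(-1))*(-557)) = (-28007 + (17312 + 1226))*(-49133 + (5*5 + 2)*(-557)) = (-28007 + 18538)*(-49133 + (25 + 2)*(-557)) = -9469*(-49133 + 27*(-557)) = -9469*(-49133 - 15039) = -9469*(-64172) = 607644668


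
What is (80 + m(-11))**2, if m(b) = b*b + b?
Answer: 36100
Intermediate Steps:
m(b) = b + b**2 (m(b) = b**2 + b = b + b**2)
(80 + m(-11))**2 = (80 - 11*(1 - 11))**2 = (80 - 11*(-10))**2 = (80 + 110)**2 = 190**2 = 36100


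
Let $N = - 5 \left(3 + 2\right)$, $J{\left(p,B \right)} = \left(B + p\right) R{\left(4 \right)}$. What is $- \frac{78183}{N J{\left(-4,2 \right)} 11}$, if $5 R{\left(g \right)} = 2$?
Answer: $- \frac{78183}{220} \approx -355.38$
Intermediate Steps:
$R{\left(g \right)} = \frac{2}{5}$ ($R{\left(g \right)} = \frac{1}{5} \cdot 2 = \frac{2}{5}$)
$J{\left(p,B \right)} = \frac{2 B}{5} + \frac{2 p}{5}$ ($J{\left(p,B \right)} = \left(B + p\right) \frac{2}{5} = \frac{2 B}{5} + \frac{2 p}{5}$)
$N = -25$ ($N = \left(-5\right) 5 = -25$)
$- \frac{78183}{N J{\left(-4,2 \right)} 11} = - \frac{78183}{- 25 \left(\frac{2}{5} \cdot 2 + \frac{2}{5} \left(-4\right)\right) 11} = - \frac{78183}{- 25 \left(\frac{4}{5} - \frac{8}{5}\right) 11} = - \frac{78183}{\left(-25\right) \left(- \frac{4}{5}\right) 11} = - \frac{78183}{20 \cdot 11} = - \frac{78183}{220}$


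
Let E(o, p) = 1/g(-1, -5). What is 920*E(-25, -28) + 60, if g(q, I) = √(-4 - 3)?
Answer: 60 - 920*I*√7/7 ≈ 60.0 - 347.73*I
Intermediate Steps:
g(q, I) = I*√7 (g(q, I) = √(-7) = I*√7)
E(o, p) = -I*√7/7 (E(o, p) = 1/(I*√7) = -I*√7/7)
920*E(-25, -28) + 60 = 920*(-I*√7/7) + 60 = -920*I*√7/7 + 60 = 60 - 920*I*√7/7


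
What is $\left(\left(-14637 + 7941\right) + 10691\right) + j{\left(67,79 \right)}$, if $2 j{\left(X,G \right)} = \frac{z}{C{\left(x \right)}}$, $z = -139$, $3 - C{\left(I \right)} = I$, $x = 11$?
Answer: $\frac{64059}{16} \approx 4003.7$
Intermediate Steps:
$C{\left(I \right)} = 3 - I$
$j{\left(X,G \right)} = \frac{139}{16}$ ($j{\left(X,G \right)} = \frac{\left(-139\right) \frac{1}{3 - 11}}{2} = \frac{\left(-139\right) \frac{1}{-8}}{2} = \frac{\left(-139\right) \left(- \frac{1}{8}\right)}{2} = \frac{1}{2} \cdot \frac{139}{8} = \frac{139}{16}$)
$\left(\left(-14637 + 7941\right) + 10691\right) + j{\left(67,79 \right)} = \left(\left(-14637 + 7941\right) + 10691\right) + \frac{139}{16} = \left(-6696 + 10691\right) + \frac{139}{16} = 3995 + \frac{139}{16} = \frac{64059}{16}$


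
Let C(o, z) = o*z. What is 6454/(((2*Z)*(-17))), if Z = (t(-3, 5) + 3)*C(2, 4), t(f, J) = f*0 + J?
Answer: -3227/1088 ≈ -2.9660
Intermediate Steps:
t(f, J) = J (t(f, J) = 0 + J = J)
Z = 64 (Z = (5 + 3)*(2*4) = 8*8 = 64)
6454/(((2*Z)*(-17))) = 6454/(((2*64)*(-17))) = 6454/((128*(-17))) = 6454/(-2176) = 6454*(-1/2176) = -3227/1088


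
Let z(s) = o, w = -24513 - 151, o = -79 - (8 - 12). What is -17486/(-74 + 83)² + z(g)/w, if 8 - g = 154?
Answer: -431268629/1997784 ≈ -215.87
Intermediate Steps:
g = -146 (g = 8 - 1*154 = 8 - 154 = -146)
o = -75 (o = -79 - 1*(-4) = -79 + 4 = -75)
w = -24664
z(s) = -75
-17486/(-74 + 83)² + z(g)/w = -17486/(-74 + 83)² - 75/(-24664) = -17486/(9²) - 75*(-1/24664) = -17486/81 + 75/24664 = -431268629/1997784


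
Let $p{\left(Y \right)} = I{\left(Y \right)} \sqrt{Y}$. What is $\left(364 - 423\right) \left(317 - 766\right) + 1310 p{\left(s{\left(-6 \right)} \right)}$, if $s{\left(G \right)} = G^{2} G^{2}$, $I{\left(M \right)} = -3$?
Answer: $-114989$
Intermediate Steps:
$s{\left(G \right)} = G^{4}$
$p{\left(Y \right)} = - 3 \sqrt{Y}$
$\left(364 - 423\right) \left(317 - 766\right) + 1310 p{\left(s{\left(-6 \right)} \right)} = \left(364 - 423\right) \left(317 - 766\right) + 1310 \left(- 3 \sqrt{\left(-6\right)^{4}}\right) = \left(-59\right) \left(-449\right) + 1310 \left(- 3 \sqrt{1296}\right) = 26491 + 1310 \left(\left(-3\right) 36\right) = 26491 + 1310 \left(-108\right) = 26491 - 141480 = -114989$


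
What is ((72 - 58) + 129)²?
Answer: 20449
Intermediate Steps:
((72 - 58) + 129)² = (14 + 129)² = 143² = 20449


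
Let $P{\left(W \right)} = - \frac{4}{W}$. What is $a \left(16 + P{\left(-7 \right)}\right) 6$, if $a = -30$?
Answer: $- \frac{20880}{7} \approx -2982.9$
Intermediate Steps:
$a \left(16 + P{\left(-7 \right)}\right) 6 = - 30 \left(16 - \frac{4}{-7}\right) 6 = - 30 \left(16 - - \frac{4}{7}\right) 6 = - 30 \left(16 + \frac{4}{7}\right) 6 = \left(-30\right) \frac{116}{7} \cdot 6 = \left(- \frac{3480}{7}\right) 6 = - \frac{20880}{7}$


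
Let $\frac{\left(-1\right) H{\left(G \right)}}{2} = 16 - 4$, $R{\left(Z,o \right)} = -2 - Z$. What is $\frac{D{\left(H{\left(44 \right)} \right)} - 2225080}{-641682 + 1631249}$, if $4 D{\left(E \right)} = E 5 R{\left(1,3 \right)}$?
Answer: $- \frac{2224990}{989567} \approx -2.2484$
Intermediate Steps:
$H{\left(G \right)} = -24$ ($H{\left(G \right)} = - 2 \left(16 - 4\right) = \left(-2\right) 12 = -24$)
$D{\left(E \right)} = - \frac{15 E}{4}$ ($D{\left(E \right)} = \frac{E 5 \left(-2 - 1\right)}{4} = \frac{5 E \left(-2 - 1\right)}{4} = \frac{5 E \left(-3\right)}{4} = \frac{\left(-15\right) E}{4} = - \frac{15 E}{4}$)
$\frac{D{\left(H{\left(44 \right)} \right)} - 2225080}{-641682 + 1631249} = \frac{\left(- \frac{15}{4}\right) \left(-24\right) - 2225080}{-641682 + 1631249} = \frac{90 - 2225080}{989567} = \left(-2224990\right) \frac{1}{989567} = - \frac{2224990}{989567}$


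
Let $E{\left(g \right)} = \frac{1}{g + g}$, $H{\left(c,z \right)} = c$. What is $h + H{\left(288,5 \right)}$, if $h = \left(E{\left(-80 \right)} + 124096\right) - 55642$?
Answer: $\frac{10998719}{160} \approx 68742.0$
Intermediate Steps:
$E{\left(g \right)} = \frac{1}{2 g}$
$h = \frac{10952639}{160}$ ($h = \left(\frac{1}{2 \left(-80\right)} + 124096\right) - 55642 = \left(\frac{1}{2} \left(- \frac{1}{80}\right) + 124096\right) - 55642 = \left(- \frac{1}{160} + 124096\right) - 55642 = \frac{19855359}{160} - 55642 = \frac{10952639}{160} \approx 68454.0$)
$h + H{\left(288,5 \right)} = \frac{10952639}{160} + 288 = \frac{10998719}{160}$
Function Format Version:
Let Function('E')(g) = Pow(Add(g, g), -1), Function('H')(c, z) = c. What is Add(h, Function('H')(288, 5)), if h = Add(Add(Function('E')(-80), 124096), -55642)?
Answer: Rational(10998719, 160) ≈ 68742.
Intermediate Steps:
Function('E')(g) = Mul(Rational(1, 2), Pow(g, -1)) (Function('E')(g) = Pow(Mul(2, g), -1) = Mul(Rational(1, 2), Pow(g, -1)))
h = Rational(10952639, 160) (h = Add(Add(Mul(Rational(1, 2), Pow(-80, -1)), 124096), -55642) = Add(Add(Mul(Rational(1, 2), Rational(-1, 80)), 124096), -55642) = Add(Add(Rational(-1, 160), 124096), -55642) = Add(Rational(19855359, 160), -55642) = Rational(10952639, 160) ≈ 68454.)
Add(h, Function('H')(288, 5)) = Add(Rational(10952639, 160), 288) = Rational(10998719, 160)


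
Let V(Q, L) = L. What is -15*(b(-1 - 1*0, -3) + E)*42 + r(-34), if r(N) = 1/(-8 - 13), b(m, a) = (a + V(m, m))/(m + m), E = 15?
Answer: -224911/21 ≈ -10710.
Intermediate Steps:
b(m, a) = (a + m)/(2*m) (b(m, a) = (a + m)/(m + m) = (a + m)/((2*m)) = (a + m)*(1/(2*m)) = (a + m)/(2*m))
r(N) = -1/21 (r(N) = 1/(-21) = -1/21)
-15*(b(-1 - 1*0, -3) + E)*42 + r(-34) = -15*((-3 + (-1 - 1*0))/(2*(-1 - 1*0)) + 15)*42 - 1/21 = -15*((-3 + (-1 + 0))/(2*(-1 + 0)) + 15)*42 - 1/21 = -15*((½)*(-3 - 1)/(-1) + 15)*42 - 1/21 = -15*((½)*(-1)*(-4) + 15)*42 - 1/21 = -15*(2 + 15)*42 - 1/21 = -15*17*42 - 1/21 = -255*42 - 1/21 = -10710 - 1/21 = -224911/21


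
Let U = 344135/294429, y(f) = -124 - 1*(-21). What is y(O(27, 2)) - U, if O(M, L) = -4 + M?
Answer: -30670322/294429 ≈ -104.17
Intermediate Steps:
y(f) = -103 (y(f) = -124 + 21 = -103)
U = 344135/294429 (U = 344135*(1/294429) = 344135/294429 ≈ 1.1688)
y(O(27, 2)) - U = -103 - 1*344135/294429 = -103 - 344135/294429 = -30670322/294429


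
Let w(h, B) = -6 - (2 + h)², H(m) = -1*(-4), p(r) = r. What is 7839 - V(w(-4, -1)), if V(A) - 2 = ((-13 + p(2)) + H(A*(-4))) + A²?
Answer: 7744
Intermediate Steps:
H(m) = 4
V(A) = -5 + A² (V(A) = 2 + (((-13 + 2) + 4) + A²) = 2 + ((-11 + 4) + A²) = 2 + (-7 + A²) = -5 + A²)
7839 - V(w(-4, -1)) = 7839 - (-5 + (-6 - (2 - 4)²)²) = 7839 - (-5 + (-6 - 1*(-2)²)²) = 7839 - (-5 + (-6 - 1*4)²) = 7839 - (-5 + (-6 - 4)²) = 7839 - (-5 + (-10)²) = 7839 - (-5 + 100) = 7839 - 1*95 = 7839 - 95 = 7744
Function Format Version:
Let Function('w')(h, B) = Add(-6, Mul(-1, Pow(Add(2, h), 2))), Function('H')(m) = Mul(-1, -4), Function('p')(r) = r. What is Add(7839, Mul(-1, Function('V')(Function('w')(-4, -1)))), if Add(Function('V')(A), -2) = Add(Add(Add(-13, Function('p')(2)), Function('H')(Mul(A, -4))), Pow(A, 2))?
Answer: 7744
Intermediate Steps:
Function('H')(m) = 4
Function('V')(A) = Add(-5, Pow(A, 2)) (Function('V')(A) = Add(2, Add(Add(Add(-13, 2), 4), Pow(A, 2))) = Add(2, Add(Add(-11, 4), Pow(A, 2))) = Add(2, Add(-7, Pow(A, 2))) = Add(-5, Pow(A, 2)))
Add(7839, Mul(-1, Function('V')(Function('w')(-4, -1)))) = Add(7839, Mul(-1, Add(-5, Pow(Add(-6, Mul(-1, Pow(Add(2, -4), 2))), 2)))) = Add(7839, Mul(-1, Add(-5, Pow(Add(-6, Mul(-1, Pow(-2, 2))), 2)))) = Add(7839, Mul(-1, Add(-5, Pow(Add(-6, Mul(-1, 4)), 2)))) = Add(7839, Mul(-1, Add(-5, Pow(Add(-6, -4), 2)))) = Add(7839, Mul(-1, Add(-5, Pow(-10, 2)))) = Add(7839, Mul(-1, Add(-5, 100))) = Add(7839, Mul(-1, 95)) = Add(7839, -95) = 7744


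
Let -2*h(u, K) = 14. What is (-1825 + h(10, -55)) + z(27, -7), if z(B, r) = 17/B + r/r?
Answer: -49420/27 ≈ -1830.4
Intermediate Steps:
h(u, K) = -7 (h(u, K) = -½*14 = -7)
z(B, r) = 1 + 17/B (z(B, r) = 17/B + 1 = 1 + 17/B)
(-1825 + h(10, -55)) + z(27, -7) = (-1825 - 7) + (17 + 27)/27 = -1832 + (1/27)*44 = -1832 + 44/27 = -49420/27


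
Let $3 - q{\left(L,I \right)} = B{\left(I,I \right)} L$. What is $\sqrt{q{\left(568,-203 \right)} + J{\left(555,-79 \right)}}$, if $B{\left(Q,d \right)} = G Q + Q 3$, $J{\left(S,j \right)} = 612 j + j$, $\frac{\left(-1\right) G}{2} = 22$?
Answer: $4 i \sqrt{298493} \approx 2185.4 i$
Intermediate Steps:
$G = -44$ ($G = \left(-2\right) 22 = -44$)
$J{\left(S,j \right)} = 613 j$
$B{\left(Q,d \right)} = - 41 Q$ ($B{\left(Q,d \right)} = - 44 Q + Q 3 = - 44 Q + 3 Q = - 41 Q$)
$q{\left(L,I \right)} = 3 + 41 I L$ ($q{\left(L,I \right)} = 3 - - 41 I L = 3 + 41 I L$)
$\sqrt{q{\left(568,-203 \right)} + J{\left(555,-79 \right)}} = \sqrt{\left(3 + 41 \left(-203\right) 568\right) + 613 \left(-79\right)} = \sqrt{\left(3 - 4727464\right) - 48427} = \sqrt{-4727461 - 48427} = \sqrt{-4775888} = 4 i \sqrt{298493}$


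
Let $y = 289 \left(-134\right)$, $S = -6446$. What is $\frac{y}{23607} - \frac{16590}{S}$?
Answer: $\frac{71006167}{76085361} \approx 0.93324$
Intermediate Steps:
$y = -38726$
$\frac{y}{23607} - \frac{16590}{S} = - \frac{38726}{23607} - \frac{16590}{-6446} = \left(-38726\right) \frac{1}{23607} - - \frac{8295}{3223} = - \frac{38726}{23607} + \frac{8295}{3223} = \frac{71006167}{76085361}$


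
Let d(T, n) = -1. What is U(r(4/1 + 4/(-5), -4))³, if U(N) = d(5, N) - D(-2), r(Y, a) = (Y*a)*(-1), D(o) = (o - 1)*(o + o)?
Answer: -2197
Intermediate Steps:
D(o) = 2*o*(-1 + o) (D(o) = (-1 + o)*(2*o) = 2*o*(-1 + o))
r(Y, a) = -Y*a
U(N) = -13 (U(N) = -1 - 2*(-2)*(-1 - 2) = -1 - 2*(-2)*(-3) = -1 - 1*12 = -1 - 12 = -13)
U(r(4/1 + 4/(-5), -4))³ = (-13)³ = -2197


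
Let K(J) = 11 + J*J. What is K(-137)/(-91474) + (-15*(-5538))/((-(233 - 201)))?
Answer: -1899836535/731792 ≈ -2596.1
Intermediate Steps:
K(J) = 11 + J²
K(-137)/(-91474) + (-15*(-5538))/((-(233 - 201))) = (11 + (-137)²)/(-91474) + (-15*(-5538))/((-(233 - 201))) = (11 + 18769)*(-1/91474) + 83070/((-1*32)) = 18780*(-1/91474) + 83070/(-32) = -9390/45737 + 83070*(-1/32) = -9390/45737 - 41535/16 = -1899836535/731792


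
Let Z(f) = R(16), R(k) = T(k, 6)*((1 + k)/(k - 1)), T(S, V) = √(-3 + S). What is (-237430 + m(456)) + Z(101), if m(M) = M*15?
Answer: -230590 + 17*√13/15 ≈ -2.3059e+5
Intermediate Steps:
m(M) = 15*M
R(k) = √(-3 + k)*(1 + k)/(-1 + k) (R(k) = √(-3 + k)*((1 + k)/(k - 1)) = √(-3 + k)*((1 + k)/(-1 + k)) = √(-3 + k)*(1 + k)/(-1 + k))
Z(f) = 17*√13/15 (Z(f) = √(-3 + 16)*(1 + 16)/(-1 + 16) = √13*17/15 = (1/15)*√13*17 = 17*√13/15)
(-237430 + m(456)) + Z(101) = (-237430 + 15*456) + 17*√13/15 = (-237430 + 6840) + 17*√13/15 = -230590 + 17*√13/15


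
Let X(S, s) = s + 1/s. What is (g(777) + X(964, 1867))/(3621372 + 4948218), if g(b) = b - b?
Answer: 348569/1599942453 ≈ 0.00021786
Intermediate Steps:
g(b) = 0
(g(777) + X(964, 1867))/(3621372 + 4948218) = (0 + (1867 + 1/1867))/(3621372 + 4948218) = (0 + (1867 + 1/1867))/8569590 = (0 + 3485690/1867)*(1/8569590) = (3485690/1867)*(1/8569590) = 348569/1599942453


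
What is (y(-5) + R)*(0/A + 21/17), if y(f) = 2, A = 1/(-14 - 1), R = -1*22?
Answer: -420/17 ≈ -24.706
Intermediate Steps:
R = -22
A = -1/15 (A = 1/(-15) = -1/15 ≈ -0.066667)
(y(-5) + R)*(0/A + 21/17) = (2 - 22)*(0/(-1/15) + 21/17) = -20*(0*(-15) + 21*(1/17)) = -20*(0 + 21/17) = -20*21/17 = -420/17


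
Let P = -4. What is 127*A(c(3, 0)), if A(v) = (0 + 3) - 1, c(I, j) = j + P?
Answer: 254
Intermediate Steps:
c(I, j) = -4 + j (c(I, j) = j - 4 = -4 + j)
A(v) = 2 (A(v) = 3 - 1 = 2)
127*A(c(3, 0)) = 127*2 = 254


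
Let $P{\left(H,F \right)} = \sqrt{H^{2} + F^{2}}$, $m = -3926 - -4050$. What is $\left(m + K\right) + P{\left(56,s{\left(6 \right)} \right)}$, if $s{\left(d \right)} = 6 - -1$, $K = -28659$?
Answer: $-28535 + 7 \sqrt{65} \approx -28479.0$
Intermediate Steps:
$m = 124$ ($m = -3926 + 4050 = 124$)
$s{\left(d \right)} = 7$ ($s{\left(d \right)} = 6 + 1 = 7$)
$P{\left(H,F \right)} = \sqrt{F^{2} + H^{2}}$
$\left(m + K\right) + P{\left(56,s{\left(6 \right)} \right)} = \left(124 - 28659\right) + \sqrt{7^{2} + 56^{2}} = -28535 + \sqrt{49 + 3136} = -28535 + \sqrt{3185} = -28535 + 7 \sqrt{65}$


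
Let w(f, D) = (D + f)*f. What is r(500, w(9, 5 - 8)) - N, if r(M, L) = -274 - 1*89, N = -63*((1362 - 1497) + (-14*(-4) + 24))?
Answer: -3828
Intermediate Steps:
w(f, D) = f*(D + f)
N = 3465 (N = -63*(-135 + (56 + 24)) = -63*(-135 + 80) = -63*(-55) = 3465)
r(M, L) = -363 (r(M, L) = -274 - 89 = -363)
r(500, w(9, 5 - 8)) - N = -363 - 1*3465 = -363 - 3465 = -3828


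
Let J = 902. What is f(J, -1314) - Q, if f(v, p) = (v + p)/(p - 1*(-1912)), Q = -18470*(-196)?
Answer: -1082416086/299 ≈ -3.6201e+6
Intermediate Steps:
Q = 3620120
f(v, p) = (p + v)/(1912 + p) (f(v, p) = (p + v)/(p + 1912) = (p + v)/(1912 + p))
f(J, -1314) - Q = (-1314 + 902)/(1912 - 1314) - 1*3620120 = -412/598 - 3620120 = (1/598)*(-412) - 3620120 = -206/299 - 3620120 = -1082416086/299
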